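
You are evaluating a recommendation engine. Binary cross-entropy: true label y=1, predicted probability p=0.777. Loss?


BCE = -[y·ln(p) + (1-y)·ln(1-p)]
= -1·ln(0.777) - 0
= -ln(0.777) = 0.2523

0.2523


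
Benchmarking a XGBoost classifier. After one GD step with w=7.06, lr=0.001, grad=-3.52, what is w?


w_new = w - α·∇
= 7.06 - 0.001·-3.52
= 7.06 + 0.00352
= 7.06352

7.06352


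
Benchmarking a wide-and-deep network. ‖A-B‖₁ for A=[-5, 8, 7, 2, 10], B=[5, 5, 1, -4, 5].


d = |-5-5| + |8-5| + |7-1| + |2+ 4| + |10-5|
  = 10 + 3 + 6 + 6 + 5
  = 30

30


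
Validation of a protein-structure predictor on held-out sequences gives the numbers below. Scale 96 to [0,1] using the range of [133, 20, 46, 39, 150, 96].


min=20, max=150
(96-20)/(150-20) = 76/130 = 0.5846

0.5846


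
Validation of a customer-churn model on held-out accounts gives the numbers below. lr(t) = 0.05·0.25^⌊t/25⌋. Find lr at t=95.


n_drops = ⌊95/25⌋ = 3
lr = 0.05·0.25^3 = 0.05·0.015625 = 0.00078125

0.00078125


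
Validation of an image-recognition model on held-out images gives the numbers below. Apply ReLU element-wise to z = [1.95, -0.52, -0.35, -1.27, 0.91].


ReLU(1.95) = max(0, 1.95) = 1.95
ReLU(-0.52) = max(0, -0.52) = 0.0
ReLU(-0.35) = max(0, -0.35) = 0.0
ReLU(-1.27) = max(0, -1.27) = 0.0
ReLU(0.91) = max(0, 0.91) = 0.91
result = [1.95, 0.0, 0.0, 0.0, 0.91]

[1.95, 0.0, 0.0, 0.0, 0.91]


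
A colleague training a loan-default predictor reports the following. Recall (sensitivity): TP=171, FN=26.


Recall = TP/(TP+FN)
= 171/(171+26)
= 171/197 = 86.8%

86.8%


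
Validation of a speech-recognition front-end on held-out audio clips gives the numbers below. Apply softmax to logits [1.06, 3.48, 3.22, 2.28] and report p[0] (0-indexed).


Exponentials: e^1.06=2.8864, e^3.48=32.4597, e^3.22=25.0281, e^2.28=9.7767
Sum = 70.1509
Softmax = [0.0411, 0.4627, 0.3568, 0.1394]
p[0] = 2.8864/70.1509 = 0.0411

0.0411


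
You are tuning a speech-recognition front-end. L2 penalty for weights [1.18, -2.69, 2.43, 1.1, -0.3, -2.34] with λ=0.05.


‖w‖₂² = (1.18)² + (-2.69)² + (2.43)² + (1.1)² + (-0.3)² + (-2.34)²
     = 1.3924 + 7.2361 + 5.9049 + 1.21 + 0.09 + 5.4756
     = 21.309
λ·‖w‖₂² = 0.05·21.309 = 1.06545

1.06545


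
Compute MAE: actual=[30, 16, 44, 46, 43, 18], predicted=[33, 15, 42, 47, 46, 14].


Absolute errors: |30-33|=3, |16-15|=1, |44-42|=2, |46-47|=1, |43-46|=3, |18-14|=4
Sum = 14
MAE = 14/6 = 7/3

7/3


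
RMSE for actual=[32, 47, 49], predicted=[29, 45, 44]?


MSE = 38/3 = 12.6667
RMSE = √(38/3) = 3.559

3.559


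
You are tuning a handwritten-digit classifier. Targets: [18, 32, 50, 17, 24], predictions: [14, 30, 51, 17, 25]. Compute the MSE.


Squared errors: (18-14)²=16, (32-30)²=4, (50-51)²=1, (17-17)²=0, (24-25)²=1
Sum = 22
MSE = 22/5 = 22/5

22/5


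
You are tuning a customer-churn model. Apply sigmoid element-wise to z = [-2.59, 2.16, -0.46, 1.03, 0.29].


σ(-2.59) = 1/(1+e^2.59) = 0.0698
σ(2.16) = 1/(1+e^-2.16) = 0.8966
σ(-0.46) = 1/(1+e^0.46) = 0.387
σ(1.03) = 1/(1+e^-1.03) = 0.7369
σ(0.29) = 1/(1+e^-0.29) = 0.572
result = [0.0698, 0.8966, 0.387, 0.7369, 0.572]

[0.0698, 0.8966, 0.387, 0.7369, 0.572]


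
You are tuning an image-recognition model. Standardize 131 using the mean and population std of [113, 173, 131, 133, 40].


μ = 118, σ = 43.6532
z = (131 - 118)/43.6532 = 0.2978

0.2978


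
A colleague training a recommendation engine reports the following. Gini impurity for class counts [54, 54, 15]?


Probabilities: [54/123, 54/123, 15/123] ≈ [0.439, 0.439, 0.122]
Σpᵢ² = (2916 + 2916 + 225)/123² = 6057/15129
Gini = 1 - Σpᵢ² = 1 - 6057/15129 = 0.5996

0.5996


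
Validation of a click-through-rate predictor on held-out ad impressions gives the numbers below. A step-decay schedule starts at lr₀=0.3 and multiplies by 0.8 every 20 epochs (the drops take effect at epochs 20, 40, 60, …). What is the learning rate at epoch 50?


n_drops = ⌊50/20⌋ = 2
lr = 0.3·0.8^2 = 0.3·0.64 = 0.192

0.192


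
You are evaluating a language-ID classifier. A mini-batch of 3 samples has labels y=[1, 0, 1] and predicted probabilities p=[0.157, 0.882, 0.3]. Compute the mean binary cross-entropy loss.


L[0] = -ln(0.157) = 1.8515
L[1] = -ln(1-0.882) = -ln(0.118) = 2.1371
L[2] = -ln(0.3) = 1.204
mean = (1.8515 + 2.1371 + 1.204)/3 = 1.7309

1.7309


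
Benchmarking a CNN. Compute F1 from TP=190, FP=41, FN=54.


Precision = 190/231 = 0.8225
Recall = 190/244 = 0.7787
F1 = 2·P·R/(P+R) = 2·TP/(2·TP+FP+FN) = 380/(380+41+54) = 380/475 = 0.8

0.8


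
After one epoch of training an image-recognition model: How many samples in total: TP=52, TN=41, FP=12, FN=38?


Total = TP + TN + FP + FN
= 52 + 41 + 12 + 38
= 143
(Predicted positive: 64, predicted negative: 79)

143


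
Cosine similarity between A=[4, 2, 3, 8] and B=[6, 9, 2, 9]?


A·B = 4·6 + 2·9 + 3·2 + 8·9 = 120
‖A‖ = √93 = 9.6437, ‖B‖ = √202 = 14.2127
cos = 120/(√93·√202) = 120/√18786 = 0.8755

0.8755


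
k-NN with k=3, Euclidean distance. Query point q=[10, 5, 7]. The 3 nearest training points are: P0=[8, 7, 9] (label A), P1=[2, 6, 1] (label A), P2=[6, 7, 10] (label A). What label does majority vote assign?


d(q,P0) = 3.4641  (label A)
d(q,P1) = 10.0499  (label A)
d(q,P2) = 5.3852  (label A)
Votes: A=3, B=0
Majority → A

A


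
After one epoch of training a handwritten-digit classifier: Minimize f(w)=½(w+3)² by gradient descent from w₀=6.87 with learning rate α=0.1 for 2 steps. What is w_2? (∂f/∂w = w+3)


step 1: grad = 6.87+3 = 9.87; w = 6.87 - 0.1·(9.87) = 5.883
step 2: grad = 5.883+3 = 8.883; w = 5.883 - 0.1·(8.883) = 4.9947

4.9947


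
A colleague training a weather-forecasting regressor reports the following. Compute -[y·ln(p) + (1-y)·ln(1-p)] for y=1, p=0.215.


BCE = -[y·ln(p) + (1-y)·ln(1-p)]
= -1·ln(0.215) - 0
= -ln(0.215) = 1.5371

1.5371


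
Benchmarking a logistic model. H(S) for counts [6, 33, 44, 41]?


Probabilities: [6/124, 33/124, 44/124, 41/124] ≈ [0.0484, 0.2661, 0.3548, 0.3306]
H = -((6/124)·log₂(6/124) + (33/124)·log₂(33/124) + (44/124)·log₂(44/124) + (41/124)·log₂(41/124))
  = 1.778 bits

1.778 bits


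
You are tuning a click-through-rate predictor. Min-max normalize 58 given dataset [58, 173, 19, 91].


min=19, max=173
(58-19)/(173-19) = 39/154 = 0.2532

0.2532


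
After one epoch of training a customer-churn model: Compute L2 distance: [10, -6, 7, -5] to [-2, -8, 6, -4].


d = √((10+ 2)² + (-6+ 8)² + (7-6)² + (-5+ 4)²)
  = √(144 + 4 + 1 + 1)
  = √150 = 12.2474

12.2474


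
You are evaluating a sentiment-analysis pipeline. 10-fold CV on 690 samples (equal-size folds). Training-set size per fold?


Fold size = 690/10 = 69
Training per fold = 690 - 69 = 621

621


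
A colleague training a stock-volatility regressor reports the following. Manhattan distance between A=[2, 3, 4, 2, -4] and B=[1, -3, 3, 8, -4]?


d = |2-1| + |3+ 3| + |4-3| + |2-8| + |-4+ 4|
  = 1 + 6 + 1 + 6 + 0
  = 14

14


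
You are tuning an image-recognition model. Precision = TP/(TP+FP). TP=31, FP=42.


Precision = TP/(TP+FP)
= 31/(31+42)
= 31/73 = 42.47%

42.47%


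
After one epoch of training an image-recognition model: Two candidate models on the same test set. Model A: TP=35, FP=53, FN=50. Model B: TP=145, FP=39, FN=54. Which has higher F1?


Model A: P=35/88=0.3977, R=35/85=0.4118, F1=2PR/(P+R)=2TP/(2TP+FP+FN)=70/173=0.4046
Model B: P=145/184=0.788, R=145/199=0.7286, F1=2PR/(P+R)=2TP/(2TP+FP+FN)=290/383=0.7572
0.4046 < 0.7572 → Model B

Model B


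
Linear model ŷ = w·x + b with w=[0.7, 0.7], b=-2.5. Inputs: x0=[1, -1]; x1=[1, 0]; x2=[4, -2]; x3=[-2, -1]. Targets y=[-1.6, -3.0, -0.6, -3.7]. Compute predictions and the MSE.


ŷ0 = (0.7)·(1) + (0.7)·(-1) - 2.5 = -2.5
ŷ1 = (0.7)·(1) + (0.7)·(0) - 2.5 = -1.8
ŷ2 = (0.7)·(4) + (0.7)·(-2) - 2.5 = -1.1
ŷ3 = (0.7)·(-2) + (0.7)·(-1) - 2.5 = -4.6
errors² = [0.81, 1.44, 0.25, 0.81]
MSE = 3.3100/4 = 0.8275

0.8275


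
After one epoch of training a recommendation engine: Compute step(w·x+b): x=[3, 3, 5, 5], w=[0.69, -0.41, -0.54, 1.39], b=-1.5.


z = (3)·(0.69) + (3)·(-0.41) + (5)·(-0.54) + (5)·(1.39) - 1.5
  = 3.59
step(z) = 1 (z≥0)

1


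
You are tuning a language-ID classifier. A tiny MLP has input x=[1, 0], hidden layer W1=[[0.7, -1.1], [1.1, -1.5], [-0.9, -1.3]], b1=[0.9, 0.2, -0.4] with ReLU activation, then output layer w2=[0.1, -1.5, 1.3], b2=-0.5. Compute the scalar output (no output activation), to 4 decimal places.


z1[0] = (0.7)·(1) + (-1.1)·(0) + 0.9 = 1.6
z1[1] = (1.1)·(1) + (-1.5)·(0) + 0.2 = 1.3
z1[2] = (-0.9)·(1) + (-1.3)·(0) - 0.4 = -1.3
h = ReLU(z1) = [1.6, 1.3, 0.0]
output = (0.1)·(1.6) + (-1.5)·(1.3) + (1.3)·(0.0) - 0.5 = -2.29

-2.29


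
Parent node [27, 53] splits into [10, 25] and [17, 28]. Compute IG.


Parent = [27, 53], H_parent = 0.9224
H_left = 0.8631 (n=35), H_right = 0.9565 (n=45)
H_children = (35/80)·0.8631 + (45/80)·0.9565 = 0.9156
IG = 0.9224 - 0.9156 = 0.0068

0.0068


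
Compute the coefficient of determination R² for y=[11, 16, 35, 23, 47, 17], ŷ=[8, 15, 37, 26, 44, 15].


ȳ = 24.8333
SS_res = Σ(y-ŷ)² = 36
SS_tot = Σ(y-ȳ)² = 928.83
R² = 1 - SS_res/SS_tot = 1 - 0.0388 = 0.9612

0.9612


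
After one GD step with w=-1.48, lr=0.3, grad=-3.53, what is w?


w_new = w - α·∇
= -1.48 - 0.3·-3.53
= -1.48 + 1.059
= -0.421

-0.421


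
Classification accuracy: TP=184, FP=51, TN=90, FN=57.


Accuracy = (TP+TN)/(TP+TN+FP+FN)
= (184+90)/(382)
= 274/382 = 71.73%

71.73%


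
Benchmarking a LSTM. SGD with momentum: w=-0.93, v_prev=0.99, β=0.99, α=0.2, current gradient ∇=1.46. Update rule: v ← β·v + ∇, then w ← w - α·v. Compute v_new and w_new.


v_new = 0.99·0.99 + 1.46 = 0.9801 + 1.46 = 2.4401
w_new = -0.93 - 0.2·2.4401 = -0.93 - 0.48802 = -1.41802

v_new=2.4401, w_new=-1.41802


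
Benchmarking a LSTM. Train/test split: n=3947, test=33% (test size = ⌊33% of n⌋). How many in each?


Test = ⌊3947·33/100⌋ = 1302
Train = 3947 - 1302 = 2645

Train: 2645, Test: 1302


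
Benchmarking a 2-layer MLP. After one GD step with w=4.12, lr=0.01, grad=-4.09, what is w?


w_new = w - α·∇
= 4.12 - 0.01·-4.09
= 4.12 + 0.0409
= 4.1609

4.1609


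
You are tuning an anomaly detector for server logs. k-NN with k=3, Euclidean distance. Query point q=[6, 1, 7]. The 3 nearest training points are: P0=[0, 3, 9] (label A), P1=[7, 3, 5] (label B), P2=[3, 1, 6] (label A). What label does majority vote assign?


d(q,P0) = 6.6332  (label A)
d(q,P1) = 3.0  (label B)
d(q,P2) = 3.1623  (label A)
Votes: A=2, B=1
Majority → A

A


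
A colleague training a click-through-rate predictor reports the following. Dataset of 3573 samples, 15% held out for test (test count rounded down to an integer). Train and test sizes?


Test = ⌊3573·15/100⌋ = 535
Train = 3573 - 535 = 3038

Train: 3038, Test: 535


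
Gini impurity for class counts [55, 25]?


Probabilities: [55/80, 25/80] ≈ [0.6875, 0.3125]
Σpᵢ² = (3025 + 625)/80² = 3650/6400
Gini = 1 - Σpᵢ² = 1 - 3650/6400 = 0.4297

0.4297


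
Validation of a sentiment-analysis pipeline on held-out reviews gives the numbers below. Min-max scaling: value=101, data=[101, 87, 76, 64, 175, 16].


min=16, max=175
(101-16)/(175-16) = 85/159 = 0.5346

0.5346


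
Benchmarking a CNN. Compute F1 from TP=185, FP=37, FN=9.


Precision = 185/222 = 0.8333
Recall = 185/194 = 0.9536
F1 = 2·P·R/(P+R) = 2·TP/(2·TP+FP+FN) = 370/(370+37+9) = 370/416 = 0.8894

0.8894


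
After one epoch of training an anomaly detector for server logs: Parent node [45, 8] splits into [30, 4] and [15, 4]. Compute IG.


Parent = [45, 8], H_parent = 0.6122
H_left = 0.5226 (n=34), H_right = 0.7425 (n=19)
H_children = (34/53)·0.5226 + (19/53)·0.7425 = 0.6014
IG = 0.6122 - 0.6014 = 0.0108

0.0108


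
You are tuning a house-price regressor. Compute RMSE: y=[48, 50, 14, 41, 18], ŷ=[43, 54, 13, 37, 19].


MSE = 59/5 = 11.8
RMSE = √(59/5) = 3.4351

3.4351


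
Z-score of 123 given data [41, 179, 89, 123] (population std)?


μ = 108, σ = 50.2892
z = (123 - 108)/50.2892 = 0.2983

0.2983


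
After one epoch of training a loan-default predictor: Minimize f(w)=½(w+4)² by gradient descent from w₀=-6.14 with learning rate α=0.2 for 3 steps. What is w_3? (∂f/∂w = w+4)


step 1: grad = -6.14+4 = -2.14; w = -6.14 - 0.2·(-2.14) = -5.712
step 2: grad = -5.712+4 = -1.712; w = -5.712 - 0.2·(-1.712) = -5.3696
step 3: grad = -5.3696+4 = -1.3696; w = -5.3696 - 0.2·(-1.3696) = -5.09568

-5.09568


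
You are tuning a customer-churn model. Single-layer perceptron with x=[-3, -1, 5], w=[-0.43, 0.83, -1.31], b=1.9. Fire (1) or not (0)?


z = (-3)·(-0.43) + (-1)·(0.83) + (5)·(-1.31) + 1.9
  = -4.19
step(z) = 0 (z<0)

0


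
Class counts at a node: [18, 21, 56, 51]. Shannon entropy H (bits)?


Probabilities: [18/146, 21/146, 56/146, 51/146] ≈ [0.1233, 0.1438, 0.3836, 0.3493]
H = -((18/146)·log₂(18/146) + (21/146)·log₂(21/146) + (56/146)·log₂(56/146) + (51/146)·log₂(51/146))
  = 1.835 bits

1.835 bits


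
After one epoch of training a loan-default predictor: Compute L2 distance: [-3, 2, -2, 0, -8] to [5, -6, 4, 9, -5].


d = √((-3-5)² + (2+ 6)² + (-2-4)² + (0-9)² + (-8+ 5)²)
  = √(64 + 64 + 36 + 81 + 9)
  = √254 = 15.9374

15.9374


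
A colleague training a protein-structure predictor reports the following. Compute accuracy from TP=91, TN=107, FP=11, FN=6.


Accuracy = (TP+TN)/(TP+TN+FP+FN)
= (91+107)/(215)
= 198/215 = 92.09%

92.09%


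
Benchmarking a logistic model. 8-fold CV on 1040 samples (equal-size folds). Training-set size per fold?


Fold size = 1040/8 = 130
Training per fold = 1040 - 130 = 910

910


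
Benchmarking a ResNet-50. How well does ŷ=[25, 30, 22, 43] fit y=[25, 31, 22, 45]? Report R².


ȳ = 30.75
SS_res = Σ(y-ŷ)² = 5
SS_tot = Σ(y-ȳ)² = 312.75
R² = 1 - SS_res/SS_tot = 1 - 0.016 = 0.984

0.984


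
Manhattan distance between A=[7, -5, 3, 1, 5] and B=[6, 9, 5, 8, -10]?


d = |7-6| + |-5-9| + |3-5| + |1-8| + |5+ 10|
  = 1 + 14 + 2 + 7 + 15
  = 39

39


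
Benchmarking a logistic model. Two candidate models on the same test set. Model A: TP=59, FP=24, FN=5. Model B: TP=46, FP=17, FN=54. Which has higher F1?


Model A: P=59/83=0.7108, R=59/64=0.9219, F1=2PR/(P+R)=2TP/(2TP+FP+FN)=118/147=0.8027
Model B: P=46/63=0.7302, R=46/100=0.46, F1=2PR/(P+R)=2TP/(2TP+FP+FN)=92/163=0.5644
0.8027 > 0.5644 → Model A

Model A


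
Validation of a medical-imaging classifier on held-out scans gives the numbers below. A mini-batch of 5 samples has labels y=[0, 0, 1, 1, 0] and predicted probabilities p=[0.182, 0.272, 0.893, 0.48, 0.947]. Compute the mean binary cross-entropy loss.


L[0] = -ln(1-0.182) = -ln(0.818) = 0.2009
L[1] = -ln(1-0.272) = -ln(0.728) = 0.3175
L[2] = -ln(0.893) = 0.1132
L[3] = -ln(0.48) = 0.734
L[4] = -ln(1-0.947) = -ln(0.053) = 2.9375
mean = (0.2009 + 0.3175 + 0.1132 + 0.734 + 2.9375)/5 = 0.8606

0.8606


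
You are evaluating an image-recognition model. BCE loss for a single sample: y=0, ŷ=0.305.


BCE = -[y·ln(p) + (1-y)·ln(1-p)]
= -0 - 1·ln(1-0.305)
= -ln(0.695) = 0.3638

0.3638


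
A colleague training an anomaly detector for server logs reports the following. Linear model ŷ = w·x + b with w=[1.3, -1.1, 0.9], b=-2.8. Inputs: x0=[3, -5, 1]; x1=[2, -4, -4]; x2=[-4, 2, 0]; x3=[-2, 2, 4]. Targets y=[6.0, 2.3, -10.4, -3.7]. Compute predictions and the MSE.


ŷ0 = (1.3)·(3) + (-1.1)·(-5) + (0.9)·(1) - 2.8 = 7.5
ŷ1 = (1.3)·(2) + (-1.1)·(-4) + (0.9)·(-4) - 2.8 = 0.6
ŷ2 = (1.3)·(-4) + (-1.1)·(2) + (0.9)·(0) - 2.8 = -10.2
ŷ3 = (1.3)·(-2) + (-1.1)·(2) + (0.9)·(4) - 2.8 = -4.0
errors² = [2.25, 2.89, 0.04, 0.09]
MSE = 5.2700/4 = 1.3175

1.3175


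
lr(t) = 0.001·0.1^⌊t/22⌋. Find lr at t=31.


n_drops = ⌊31/22⌋ = 1
lr = 0.001·0.1^1 = 0.001·0.1 = 0.0001

0.0001


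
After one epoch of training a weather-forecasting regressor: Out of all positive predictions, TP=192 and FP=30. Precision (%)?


Precision = TP/(TP+FP)
= 192/(192+30)
= 192/222 = 86.49%

86.49%


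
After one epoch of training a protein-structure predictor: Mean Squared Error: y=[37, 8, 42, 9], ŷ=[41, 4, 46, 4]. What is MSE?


Squared errors: (37-41)²=16, (8-4)²=16, (42-46)²=16, (9-4)²=25
Sum = 73
MSE = 73/4 = 73/4

73/4


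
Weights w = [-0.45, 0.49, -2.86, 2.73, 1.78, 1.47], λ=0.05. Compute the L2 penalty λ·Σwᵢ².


‖w‖₂² = (-0.45)² + (0.49)² + (-2.86)² + (2.73)² + (1.78)² + (1.47)²
     = 0.2025 + 0.2401 + 8.1796 + 7.4529 + 3.1684 + 2.1609
     = 21.4044
λ·‖w‖₂² = 0.05·21.4044 = 1.07022

1.07022


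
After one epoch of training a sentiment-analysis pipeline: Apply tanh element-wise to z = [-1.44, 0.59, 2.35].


tanh(-1.44) = -0.8937
tanh(0.59) = 0.5299
tanh(2.35) = 0.982
result = [-0.8937, 0.5299, 0.982]

[-0.8937, 0.5299, 0.982]


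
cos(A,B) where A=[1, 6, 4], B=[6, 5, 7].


A·B = 1·6 + 6·5 + 4·7 = 64
‖A‖ = √53 = 7.2801, ‖B‖ = √110 = 10.4881
cos = 64/(√53·√110) = 64/√5830 = 0.8382

0.8382


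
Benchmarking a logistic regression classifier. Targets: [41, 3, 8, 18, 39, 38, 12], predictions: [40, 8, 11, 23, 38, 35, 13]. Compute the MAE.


Absolute errors: |41-40|=1, |3-8|=5, |8-11|=3, |18-23|=5, |39-38|=1, |38-35|=3, |12-13|=1
Sum = 19
MAE = 19/7 = 19/7

19/7


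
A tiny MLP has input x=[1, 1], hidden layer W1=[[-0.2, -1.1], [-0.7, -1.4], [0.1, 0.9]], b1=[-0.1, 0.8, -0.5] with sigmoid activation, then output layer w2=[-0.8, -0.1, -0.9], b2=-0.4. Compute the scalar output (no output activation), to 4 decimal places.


z1[0] = (-0.2)·(1) + (-1.1)·(1) - 0.1 = -1.4
z1[1] = (-0.7)·(1) + (-1.4)·(1) + 0.8 = -1.3
z1[2] = (0.1)·(1) + (0.9)·(1) - 0.5 = 0.5
h = sigmoid(z1) = [0.1978, 0.2142, 0.6225]
output = (-0.8)·(0.1978) + (-0.1)·(0.2142) + (-0.9)·(0.6225) - 0.4 = -1.1399

-1.1399


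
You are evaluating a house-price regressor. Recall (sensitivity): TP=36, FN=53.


Recall = TP/(TP+FN)
= 36/(36+53)
= 36/89 = 40.45%

40.45%


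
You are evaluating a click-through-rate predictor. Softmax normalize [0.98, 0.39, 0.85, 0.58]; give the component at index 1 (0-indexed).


Exponentials: e^0.98=2.6645, e^0.39=1.477, e^0.85=2.3396, e^0.58=1.786
Sum = 8.2671
Softmax = [0.3223, 0.1787, 0.283, 0.216]
p[1] = 1.477/8.2671 = 0.1787

0.1787


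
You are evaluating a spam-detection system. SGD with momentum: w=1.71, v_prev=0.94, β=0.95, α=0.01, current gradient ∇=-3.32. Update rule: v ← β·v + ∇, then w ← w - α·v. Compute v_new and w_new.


v_new = 0.95·0.94 - 3.32 = 0.893 - 3.32 = -2.427
w_new = 1.71 - 0.01·-2.427 = 1.71 + 0.02427 = 1.73427

v_new=-2.427, w_new=1.73427


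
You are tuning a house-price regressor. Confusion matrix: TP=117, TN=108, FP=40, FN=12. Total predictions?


Total = TP + TN + FP + FN
= 117 + 108 + 40 + 12
= 277
(Predicted positive: 157, predicted negative: 120)

277


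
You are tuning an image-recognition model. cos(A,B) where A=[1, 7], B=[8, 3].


A·B = 1·8 + 7·3 = 29
‖A‖ = √50 = 7.0711, ‖B‖ = √73 = 8.544
cos = 29/(√50·√73) = 29/√3650 = 0.48

0.48


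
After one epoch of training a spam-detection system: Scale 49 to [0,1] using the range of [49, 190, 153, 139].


min=49, max=190
(49-49)/(190-49) = 0/141 = 0.0

0.0


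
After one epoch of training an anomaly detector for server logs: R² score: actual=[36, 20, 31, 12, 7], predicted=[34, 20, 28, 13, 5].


ȳ = 21.2
SS_res = Σ(y-ŷ)² = 18
SS_tot = Σ(y-ȳ)² = 602.8
R² = 1 - SS_res/SS_tot = 1 - 0.0299 = 0.9701

0.9701


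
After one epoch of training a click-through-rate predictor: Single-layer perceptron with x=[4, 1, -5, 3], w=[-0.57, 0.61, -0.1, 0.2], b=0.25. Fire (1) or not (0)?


z = (4)·(-0.57) + (1)·(0.61) + (-5)·(-0.1) + (3)·(0.2) + 0.25
  = -0.32
step(z) = 0 (z<0)

0


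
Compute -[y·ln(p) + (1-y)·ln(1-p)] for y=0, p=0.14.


BCE = -[y·ln(p) + (1-y)·ln(1-p)]
= -0 - 1·ln(1-0.14)
= -ln(0.86) = 0.1508

0.1508


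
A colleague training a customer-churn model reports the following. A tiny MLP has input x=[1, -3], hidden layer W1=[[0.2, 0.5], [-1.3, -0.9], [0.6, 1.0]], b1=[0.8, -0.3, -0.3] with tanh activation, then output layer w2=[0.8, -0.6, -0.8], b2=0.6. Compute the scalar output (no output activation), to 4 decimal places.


z1[0] = (0.2)·(1) + (0.5)·(-3) + 0.8 = -0.5
z1[1] = (-1.3)·(1) + (-0.9)·(-3) - 0.3 = 1.1
z1[2] = (0.6)·(1) + (1.0)·(-3) - 0.3 = -2.7
h = tanh(z1) = [-0.4621, 0.8005, -0.991]
output = (0.8)·(-0.4621) + (-0.6)·(0.8005) + (-0.8)·(-0.991) + 0.6 = 0.5428

0.5428


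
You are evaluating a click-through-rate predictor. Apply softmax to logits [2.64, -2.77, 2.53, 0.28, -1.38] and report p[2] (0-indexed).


Exponentials: e^2.64=14.0132, e^-2.77=0.0627, e^2.53=12.5535, e^0.28=1.3231, e^-1.38=0.2516
Sum = 28.2041
Softmax = [0.4969, 0.0022, 0.4451, 0.0469, 0.0089]
p[2] = 12.5535/28.2041 = 0.4451

0.4451


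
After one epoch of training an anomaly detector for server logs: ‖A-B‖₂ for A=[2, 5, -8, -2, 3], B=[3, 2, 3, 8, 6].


d = √((2-3)² + (5-2)² + (-8-3)² + (-2-8)² + (3-6)²)
  = √(1 + 9 + 121 + 100 + 9)
  = √240 = 15.4919

15.4919


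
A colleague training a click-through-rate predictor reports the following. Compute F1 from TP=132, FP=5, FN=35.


Precision = 132/137 = 0.9635
Recall = 132/167 = 0.7904
F1 = 2·P·R/(P+R) = 2·TP/(2·TP+FP+FN) = 264/(264+5+35) = 264/304 = 0.8684

0.8684


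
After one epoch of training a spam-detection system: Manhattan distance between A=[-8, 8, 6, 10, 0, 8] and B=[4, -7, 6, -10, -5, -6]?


d = |-8-4| + |8+ 7| + |6-6| + |10+ 10| + |0+ 5| + |8+ 6|
  = 12 + 15 + 0 + 20 + 5 + 14
  = 66

66


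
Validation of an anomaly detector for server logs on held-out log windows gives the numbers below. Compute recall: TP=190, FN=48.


Recall = TP/(TP+FN)
= 190/(190+48)
= 190/238 = 79.83%

79.83%


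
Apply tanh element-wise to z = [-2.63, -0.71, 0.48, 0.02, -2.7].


tanh(-2.63) = -0.9897
tanh(-0.71) = -0.6107
tanh(0.48) = 0.4462
tanh(0.02) = 0.02
tanh(-2.7) = -0.991
result = [-0.9897, -0.6107, 0.4462, 0.02, -0.991]

[-0.9897, -0.6107, 0.4462, 0.02, -0.991]


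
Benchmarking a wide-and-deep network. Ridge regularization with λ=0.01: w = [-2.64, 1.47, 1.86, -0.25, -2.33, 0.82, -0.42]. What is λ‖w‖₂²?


‖w‖₂² = (-2.64)² + (1.47)² + (1.86)² + (-0.25)² + (-2.33)² + (0.82)² + (-0.42)²
     = 6.9696 + 2.1609 + 3.4596 + 0.0625 + 5.4289 + 0.6724 + 0.1764
     = 18.9303
λ·‖w‖₂² = 0.01·18.9303 = 0.189303

0.189303


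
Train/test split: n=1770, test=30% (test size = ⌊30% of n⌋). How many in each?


Test = ⌊1770·30/100⌋ = 531
Train = 1770 - 531 = 1239

Train: 1239, Test: 531


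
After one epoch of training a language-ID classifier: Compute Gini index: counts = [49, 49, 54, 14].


Probabilities: [49/166, 49/166, 54/166, 14/166] ≈ [0.2952, 0.2952, 0.3253, 0.0843]
Σpᵢ² = (2401 + 2401 + 2916 + 196)/166² = 7914/27556
Gini = 1 - Σpᵢ² = 1 - 7914/27556 = 0.7128

0.7128


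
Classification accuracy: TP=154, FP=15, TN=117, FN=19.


Accuracy = (TP+TN)/(TP+TN+FP+FN)
= (154+117)/(305)
= 271/305 = 88.85%

88.85%


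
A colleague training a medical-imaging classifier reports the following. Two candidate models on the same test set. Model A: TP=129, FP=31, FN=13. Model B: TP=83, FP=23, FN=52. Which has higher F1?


Model A: P=129/160=0.8063, R=129/142=0.9085, F1=2PR/(P+R)=2TP/(2TP+FP+FN)=258/302=0.8543
Model B: P=83/106=0.783, R=83/135=0.6148, F1=2PR/(P+R)=2TP/(2TP+FP+FN)=166/241=0.6888
0.8543 > 0.6888 → Model A

Model A


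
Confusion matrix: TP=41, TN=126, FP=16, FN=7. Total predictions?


Total = TP + TN + FP + FN
= 41 + 126 + 16 + 7
= 190
(Predicted positive: 57, predicted negative: 133)

190


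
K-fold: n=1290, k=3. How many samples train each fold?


Fold size = 1290/3 = 430
Training per fold = 1290 - 430 = 860

860


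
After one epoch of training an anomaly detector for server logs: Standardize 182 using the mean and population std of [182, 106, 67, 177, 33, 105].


μ = 111.6667, σ = 53.9681
z = (182 - 111.6667)/53.9681 = 1.3032

1.3032


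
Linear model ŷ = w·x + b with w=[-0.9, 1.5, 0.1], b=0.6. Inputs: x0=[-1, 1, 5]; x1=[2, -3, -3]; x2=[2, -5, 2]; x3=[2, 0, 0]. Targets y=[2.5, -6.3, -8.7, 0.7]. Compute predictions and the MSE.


ŷ0 = (-0.9)·(-1) + (1.5)·(1) + (0.1)·(5) + 0.6 = 3.5
ŷ1 = (-0.9)·(2) + (1.5)·(-3) + (0.1)·(-3) + 0.6 = -6.0
ŷ2 = (-0.9)·(2) + (1.5)·(-5) + (0.1)·(2) + 0.6 = -8.5
ŷ3 = (-0.9)·(2) + (1.5)·(0) + (0.1)·(0) + 0.6 = -1.2
errors² = [1.0, 0.09, 0.04, 3.61]
MSE = 4.7400/4 = 1.185

1.185


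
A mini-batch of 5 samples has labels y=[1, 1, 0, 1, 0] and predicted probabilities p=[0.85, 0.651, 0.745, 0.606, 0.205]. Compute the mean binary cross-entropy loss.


L[0] = -ln(0.85) = 0.1625
L[1] = -ln(0.651) = 0.4292
L[2] = -ln(1-0.745) = -ln(0.255) = 1.3665
L[3] = -ln(0.606) = 0.5009
L[4] = -ln(1-0.205) = -ln(0.795) = 0.2294
mean = (0.1625 + 0.4292 + 1.3665 + 0.5009 + 0.2294)/5 = 0.5377

0.5377


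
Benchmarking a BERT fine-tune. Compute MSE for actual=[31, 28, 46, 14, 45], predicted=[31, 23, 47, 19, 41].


Squared errors: (31-31)²=0, (28-23)²=25, (46-47)²=1, (14-19)²=25, (45-41)²=16
Sum = 67
MSE = 67/5 = 67/5

67/5


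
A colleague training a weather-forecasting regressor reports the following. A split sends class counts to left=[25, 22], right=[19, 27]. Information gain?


Parent = [44, 49], H_parent = 0.9979
H_left = 0.9971 (n=47), H_right = 0.9781 (n=46)
H_children = (47/93)·0.9971 + (46/93)·0.9781 = 0.9877
IG = 0.9979 - 0.9877 = 0.0102

0.0102


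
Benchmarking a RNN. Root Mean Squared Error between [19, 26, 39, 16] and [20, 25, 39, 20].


MSE = 18/4 = 4.5
RMSE = √(18/4) = 2.1213

2.1213


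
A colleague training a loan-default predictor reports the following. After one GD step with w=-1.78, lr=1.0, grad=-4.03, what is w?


w_new = w - α·∇
= -1.78 - 1.0·-4.03
= -1.78 + 4.03
= 2.25

2.25


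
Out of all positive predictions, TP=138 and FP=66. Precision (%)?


Precision = TP/(TP+FP)
= 138/(138+66)
= 138/204 = 67.65%

67.65%


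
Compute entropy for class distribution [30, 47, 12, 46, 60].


Probabilities: [30/195, 47/195, 12/195, 46/195, 60/195] ≈ [0.1538, 0.241, 0.0615, 0.2359, 0.3077]
H = -((30/195)·log₂(30/195) + (47/195)·log₂(47/195) + (12/195)·log₂(12/195) + (46/195)·log₂(46/195) + (60/195)·log₂(60/195))
  = 2.1725 bits

2.1725 bits


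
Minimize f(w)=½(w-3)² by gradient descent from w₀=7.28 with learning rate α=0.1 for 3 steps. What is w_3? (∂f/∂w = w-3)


step 1: grad = 7.28-3 = 4.28; w = 7.28 - 0.1·(4.28) = 6.852
step 2: grad = 6.852-3 = 3.852; w = 6.852 - 0.1·(3.852) = 6.4668
step 3: grad = 6.4668-3 = 3.4668; w = 6.4668 - 0.1·(3.4668) = 6.12012

6.12012


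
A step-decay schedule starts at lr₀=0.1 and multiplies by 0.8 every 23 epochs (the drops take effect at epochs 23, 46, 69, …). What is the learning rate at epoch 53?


n_drops = ⌊53/23⌋ = 2
lr = 0.1·0.8^2 = 0.1·0.64 = 0.064

0.064


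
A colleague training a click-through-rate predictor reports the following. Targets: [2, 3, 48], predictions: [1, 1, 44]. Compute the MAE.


Absolute errors: |2-1|=1, |3-1|=2, |48-44|=4
Sum = 7
MAE = 7/3 = 7/3

7/3


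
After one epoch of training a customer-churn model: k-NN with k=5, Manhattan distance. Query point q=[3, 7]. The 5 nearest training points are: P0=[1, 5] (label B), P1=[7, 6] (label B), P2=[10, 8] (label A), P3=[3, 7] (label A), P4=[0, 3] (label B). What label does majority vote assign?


d(q,P0) = 4  (label B)
d(q,P1) = 5  (label B)
d(q,P2) = 8  (label A)
d(q,P3) = 0  (label A)
d(q,P4) = 7  (label B)
Votes: A=2, B=3
Majority → B

B


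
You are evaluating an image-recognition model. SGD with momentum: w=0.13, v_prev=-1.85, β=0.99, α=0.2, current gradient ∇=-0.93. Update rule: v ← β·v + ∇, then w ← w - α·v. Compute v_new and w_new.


v_new = 0.99·-1.85 - 0.93 = -1.8315 - 0.93 = -2.7615
w_new = 0.13 - 0.2·-2.7615 = 0.13 + 0.5523 = 0.6823

v_new=-2.7615, w_new=0.6823


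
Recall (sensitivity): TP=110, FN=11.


Recall = TP/(TP+FN)
= 110/(110+11)
= 110/121 = 90.91%

90.91%


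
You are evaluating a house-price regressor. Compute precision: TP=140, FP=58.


Precision = TP/(TP+FP)
= 140/(140+58)
= 140/198 = 70.71%

70.71%


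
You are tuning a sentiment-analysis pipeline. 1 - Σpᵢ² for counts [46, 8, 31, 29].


Probabilities: [46/114, 8/114, 31/114, 29/114] ≈ [0.4035, 0.0702, 0.2719, 0.2544]
Σpᵢ² = (2116 + 64 + 961 + 841)/114² = 3982/12996
Gini = 1 - Σpᵢ² = 1 - 3982/12996 = 0.6936

0.6936


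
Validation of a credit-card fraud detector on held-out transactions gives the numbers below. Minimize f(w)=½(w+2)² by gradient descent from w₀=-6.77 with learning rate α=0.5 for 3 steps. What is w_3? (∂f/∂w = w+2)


step 1: grad = -6.77+2 = -4.77; w = -6.77 - 0.5·(-4.77) = -4.385
step 2: grad = -4.385+2 = -2.385; w = -4.385 - 0.5·(-2.385) = -3.1925
step 3: grad = -3.1925+2 = -1.1925; w = -3.1925 - 0.5·(-1.1925) = -2.59625

-2.59625


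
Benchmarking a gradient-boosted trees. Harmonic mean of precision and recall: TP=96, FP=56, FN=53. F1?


Precision = 96/152 = 0.6316
Recall = 96/149 = 0.6443
F1 = 2·P·R/(P+R) = 2·TP/(2·TP+FP+FN) = 192/(192+56+53) = 192/301 = 0.6379

0.6379


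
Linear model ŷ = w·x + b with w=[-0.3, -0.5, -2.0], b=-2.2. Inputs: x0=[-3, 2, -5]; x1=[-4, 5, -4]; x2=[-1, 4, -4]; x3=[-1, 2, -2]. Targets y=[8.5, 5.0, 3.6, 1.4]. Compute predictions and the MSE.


ŷ0 = (-0.3)·(-3) + (-0.5)·(2) + (-2.0)·(-5) - 2.2 = 7.7
ŷ1 = (-0.3)·(-4) + (-0.5)·(5) + (-2.0)·(-4) - 2.2 = 4.5
ŷ2 = (-0.3)·(-1) + (-0.5)·(4) + (-2.0)·(-4) - 2.2 = 4.1
ŷ3 = (-0.3)·(-1) + (-0.5)·(2) + (-2.0)·(-2) - 2.2 = 1.1
errors² = [0.64, 0.25, 0.25, 0.09]
MSE = 1.2300/4 = 0.3075

0.3075


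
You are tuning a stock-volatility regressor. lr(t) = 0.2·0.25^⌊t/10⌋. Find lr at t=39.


n_drops = ⌊39/10⌋ = 3
lr = 0.2·0.25^3 = 0.2·0.015625 = 0.003125

0.003125


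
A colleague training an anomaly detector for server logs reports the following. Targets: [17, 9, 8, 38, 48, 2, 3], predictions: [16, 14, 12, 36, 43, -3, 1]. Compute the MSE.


Squared errors: (17-16)²=1, (9-14)²=25, (8-12)²=16, (38-36)²=4, (48-43)²=25, (2+ 3)²=25, (3-1)²=4
Sum = 100
MSE = 100/7 = 100/7

100/7


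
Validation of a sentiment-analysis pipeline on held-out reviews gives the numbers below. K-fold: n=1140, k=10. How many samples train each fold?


Fold size = 1140/10 = 114
Training per fold = 1140 - 114 = 1026

1026


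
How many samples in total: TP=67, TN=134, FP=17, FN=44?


Total = TP + TN + FP + FN
= 67 + 134 + 17 + 44
= 262
(Predicted positive: 84, predicted negative: 178)

262


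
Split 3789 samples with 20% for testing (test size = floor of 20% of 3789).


Test = ⌊3789·20/100⌋ = 757
Train = 3789 - 757 = 3032

Train: 3032, Test: 757


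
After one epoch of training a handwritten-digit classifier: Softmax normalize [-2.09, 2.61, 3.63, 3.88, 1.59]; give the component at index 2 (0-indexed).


Exponentials: e^-2.09=0.1237, e^2.61=13.5991, e^3.63=37.7128, e^3.88=48.4242, e^1.59=4.9037
Sum = 104.7635
Softmax = [0.0012, 0.1298, 0.36, 0.4622, 0.0468]
p[2] = 37.7128/104.7635 = 0.36

0.36


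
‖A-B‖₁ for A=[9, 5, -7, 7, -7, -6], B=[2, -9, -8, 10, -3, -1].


d = |9-2| + |5+ 9| + |-7+ 8| + |7-10| + |-7+ 3| + |-6+ 1|
  = 7 + 14 + 1 + 3 + 4 + 5
  = 34

34


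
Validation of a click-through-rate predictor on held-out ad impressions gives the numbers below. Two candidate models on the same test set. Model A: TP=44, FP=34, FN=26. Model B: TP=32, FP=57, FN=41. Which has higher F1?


Model A: P=44/78=0.5641, R=44/70=0.6286, F1=2PR/(P+R)=2TP/(2TP+FP+FN)=88/148=0.5946
Model B: P=32/89=0.3596, R=32/73=0.4384, F1=2PR/(P+R)=2TP/(2TP+FP+FN)=64/162=0.3951
0.5946 > 0.3951 → Model A

Model A


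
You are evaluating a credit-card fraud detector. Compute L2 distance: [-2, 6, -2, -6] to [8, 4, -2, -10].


d = √((-2-8)² + (6-4)² + (-2+ 2)² + (-6+ 10)²)
  = √(100 + 4 + 0 + 16)
  = √120 = 10.9545

10.9545


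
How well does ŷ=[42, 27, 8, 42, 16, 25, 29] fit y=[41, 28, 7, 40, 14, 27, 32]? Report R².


ȳ = 27
SS_res = Σ(y-ŷ)² = 24
SS_tot = Σ(y-ȳ)² = 960
R² = 1 - SS_res/SS_tot = 1 - 0.025 = 0.975

0.975


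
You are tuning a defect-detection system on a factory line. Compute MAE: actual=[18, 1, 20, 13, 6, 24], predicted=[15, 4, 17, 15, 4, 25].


Absolute errors: |18-15|=3, |1-4|=3, |20-17|=3, |13-15|=2, |6-4|=2, |24-25|=1
Sum = 14
MAE = 14/6 = 7/3

7/3


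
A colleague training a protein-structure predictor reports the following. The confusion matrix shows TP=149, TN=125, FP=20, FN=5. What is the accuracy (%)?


Accuracy = (TP+TN)/(TP+TN+FP+FN)
= (149+125)/(299)
= 274/299 = 91.64%

91.64%


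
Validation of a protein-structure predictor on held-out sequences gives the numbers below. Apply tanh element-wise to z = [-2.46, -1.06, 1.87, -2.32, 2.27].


tanh(-2.46) = -0.9855
tanh(-1.06) = -0.7857
tanh(1.87) = 0.9536
tanh(-2.32) = -0.9809
tanh(2.27) = 0.9789
result = [-0.9855, -0.7857, 0.9536, -0.9809, 0.9789]

[-0.9855, -0.7857, 0.9536, -0.9809, 0.9789]


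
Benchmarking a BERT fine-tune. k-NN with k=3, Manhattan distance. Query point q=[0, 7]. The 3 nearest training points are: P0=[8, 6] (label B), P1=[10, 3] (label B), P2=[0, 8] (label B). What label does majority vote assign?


d(q,P0) = 9  (label B)
d(q,P1) = 14  (label B)
d(q,P2) = 1  (label B)
Votes: A=0, B=3
Majority → B

B


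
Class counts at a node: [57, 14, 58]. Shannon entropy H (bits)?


Probabilities: [57/129, 14/129, 58/129] ≈ [0.4419, 0.1085, 0.4496]
H = -((57/129)·log₂(57/129) + (14/129)·log₂(14/129) + (58/129)·log₂(58/129))
  = 1.3869 bits

1.3869 bits


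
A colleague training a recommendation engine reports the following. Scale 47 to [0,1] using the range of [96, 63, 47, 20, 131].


min=20, max=131
(47-20)/(131-20) = 27/111 = 0.2432

0.2432


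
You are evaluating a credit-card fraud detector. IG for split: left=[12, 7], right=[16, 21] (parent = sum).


Parent = [28, 28], H_parent = 1
H_left = 0.9495 (n=19), H_right = 0.9868 (n=37)
H_children = (19/56)·0.9495 + (37/56)·0.9868 = 0.9741
IG = 1 - 0.9741 = 0.0259

0.0259


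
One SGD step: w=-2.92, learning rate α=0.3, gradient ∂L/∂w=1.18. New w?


w_new = w - α·∇
= -2.92 - 0.3·1.18
= -2.92 - 0.354
= -3.274

-3.274


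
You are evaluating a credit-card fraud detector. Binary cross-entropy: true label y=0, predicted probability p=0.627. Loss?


BCE = -[y·ln(p) + (1-y)·ln(1-p)]
= -0 - 1·ln(1-0.627)
= -ln(0.373) = 0.9862

0.9862


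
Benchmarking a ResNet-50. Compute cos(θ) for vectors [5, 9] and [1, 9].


A·B = 5·1 + 9·9 = 86
‖A‖ = √106 = 10.2956, ‖B‖ = √82 = 9.0554
cos = 86/(√106·√82) = 86/√8692 = 0.9224

0.9224


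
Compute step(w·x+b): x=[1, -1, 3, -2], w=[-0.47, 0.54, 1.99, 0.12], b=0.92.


z = (1)·(-0.47) + (-1)·(0.54) + (3)·(1.99) + (-2)·(0.12) + 0.92
  = 5.64
step(z) = 1 (z≥0)

1


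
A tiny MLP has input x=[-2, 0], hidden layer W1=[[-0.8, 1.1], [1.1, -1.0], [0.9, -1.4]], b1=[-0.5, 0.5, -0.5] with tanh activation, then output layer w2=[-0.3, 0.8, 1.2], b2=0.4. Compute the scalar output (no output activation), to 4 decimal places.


z1[0] = (-0.8)·(-2) + (1.1)·(0) - 0.5 = 1.1
z1[1] = (1.1)·(-2) + (-1.0)·(0) + 0.5 = -1.7
z1[2] = (0.9)·(-2) + (-1.4)·(0) - 0.5 = -2.3
h = tanh(z1) = [0.8005, -0.9354, -0.9801]
output = (-0.3)·(0.8005) + (0.8)·(-0.9354) + (1.2)·(-0.9801) + 0.4 = -1.7646

-1.7646


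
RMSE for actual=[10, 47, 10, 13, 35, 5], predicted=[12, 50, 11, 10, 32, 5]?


MSE = 32/6 = 5.3333
RMSE = √(32/6) = 2.3094

2.3094


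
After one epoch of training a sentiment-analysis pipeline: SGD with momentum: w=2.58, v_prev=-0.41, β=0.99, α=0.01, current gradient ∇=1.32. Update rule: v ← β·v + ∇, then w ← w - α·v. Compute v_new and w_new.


v_new = 0.99·-0.41 + 1.32 = -0.4059 + 1.32 = 0.9141
w_new = 2.58 - 0.01·0.9141 = 2.58 - 0.009141 = 2.570859

v_new=0.9141, w_new=2.570859


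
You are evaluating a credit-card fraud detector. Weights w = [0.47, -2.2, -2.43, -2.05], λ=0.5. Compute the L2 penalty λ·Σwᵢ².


‖w‖₂² = (0.47)² + (-2.2)² + (-2.43)² + (-2.05)²
     = 0.2209 + 4.84 + 5.9049 + 4.2025
     = 15.1683
λ·‖w‖₂² = 0.5·15.1683 = 7.58415

7.58415


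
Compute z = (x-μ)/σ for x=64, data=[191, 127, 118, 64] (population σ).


μ = 125, σ = 45.0833
z = (64 - 125)/45.0833 = -1.3531

-1.3531


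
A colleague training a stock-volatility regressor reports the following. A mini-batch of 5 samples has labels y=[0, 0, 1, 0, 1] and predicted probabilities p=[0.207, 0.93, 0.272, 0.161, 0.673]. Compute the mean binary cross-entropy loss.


L[0] = -ln(1-0.207) = -ln(0.793) = 0.2319
L[1] = -ln(1-0.93) = -ln(0.07) = 2.6593
L[2] = -ln(0.272) = 1.302
L[3] = -ln(1-0.161) = -ln(0.839) = 0.1755
L[4] = -ln(0.673) = 0.396
mean = (0.2319 + 2.6593 + 1.302 + 0.1755 + 0.396)/5 = 0.9529

0.9529


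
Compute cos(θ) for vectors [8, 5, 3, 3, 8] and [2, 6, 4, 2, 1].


A·B = 8·2 + 5·6 + 3·4 + 3·2 + 8·1 = 72
‖A‖ = √171 = 13.0767, ‖B‖ = √61 = 7.8102
cos = 72/(√171·√61) = 72/√10431 = 0.705

0.705


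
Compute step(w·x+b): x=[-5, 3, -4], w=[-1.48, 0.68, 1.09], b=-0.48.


z = (-5)·(-1.48) + (3)·(0.68) + (-4)·(1.09) - 0.48
  = 4.6
step(z) = 1 (z≥0)

1


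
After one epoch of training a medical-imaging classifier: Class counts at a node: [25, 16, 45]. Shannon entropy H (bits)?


Probabilities: [25/86, 16/86, 45/86] ≈ [0.2907, 0.186, 0.5233]
H = -((25/86)·log₂(25/86) + (16/86)·log₂(16/86) + (45/86)·log₂(45/86))
  = 1.4585 bits

1.4585 bits


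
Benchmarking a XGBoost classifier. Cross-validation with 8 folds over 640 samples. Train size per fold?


Fold size = 640/8 = 80
Training per fold = 640 - 80 = 560

560


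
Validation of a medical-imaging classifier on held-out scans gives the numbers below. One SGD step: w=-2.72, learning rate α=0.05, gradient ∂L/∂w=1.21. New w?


w_new = w - α·∇
= -2.72 - 0.05·1.21
= -2.72 - 0.0605
= -2.7805

-2.7805


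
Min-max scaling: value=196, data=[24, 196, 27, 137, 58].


min=24, max=196
(196-24)/(196-24) = 172/172 = 1.0

1.0


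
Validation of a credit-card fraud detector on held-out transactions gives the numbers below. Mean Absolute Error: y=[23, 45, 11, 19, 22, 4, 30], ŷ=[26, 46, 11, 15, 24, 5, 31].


Absolute errors: |23-26|=3, |45-46|=1, |11-11|=0, |19-15|=4, |22-24|=2, |4-5|=1, |30-31|=1
Sum = 12
MAE = 12/7 = 12/7

12/7


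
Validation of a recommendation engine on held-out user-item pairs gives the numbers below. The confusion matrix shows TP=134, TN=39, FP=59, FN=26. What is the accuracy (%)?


Accuracy = (TP+TN)/(TP+TN+FP+FN)
= (134+39)/(258)
= 173/258 = 67.05%

67.05%


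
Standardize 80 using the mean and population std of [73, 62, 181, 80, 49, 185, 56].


μ = 98, σ = 54.5998
z = (80 - 98)/54.5998 = -0.3297

-0.3297


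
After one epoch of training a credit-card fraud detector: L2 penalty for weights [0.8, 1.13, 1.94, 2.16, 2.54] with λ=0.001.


‖w‖₂² = (0.8)² + (1.13)² + (1.94)² + (2.16)² + (2.54)²
     = 0.64 + 1.2769 + 3.7636 + 4.6656 + 6.4516
     = 16.7977
λ·‖w‖₂² = 0.001·16.7977 = 0.016798

0.016798
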